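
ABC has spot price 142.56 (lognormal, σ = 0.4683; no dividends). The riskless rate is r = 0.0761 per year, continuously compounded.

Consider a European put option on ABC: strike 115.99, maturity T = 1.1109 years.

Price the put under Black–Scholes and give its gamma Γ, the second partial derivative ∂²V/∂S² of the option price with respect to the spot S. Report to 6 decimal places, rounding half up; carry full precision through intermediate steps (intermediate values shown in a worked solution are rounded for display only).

σ√T = 0.4683·√1.1109 = 0.493585
d₁ = (ln(S/K) + (r+σ²/2)T) / (σ√T) = (ln(142.56/115.99) + (0.0761+0.4683²/2)·1.1109) / 0.493585 = (0.206259 + 0.206352) / 0.493585 = 0.835949
d₂ = d₁ − σ√T = 0.835949 − 0.493585 = 0.342364
e^{−rT} = 0.918935
N(−d₁) = 0.201592,  N(−d₂) = 0.366039
Put price V = K·e^{−rT}·N(−d₂) − S·N(−d₁) = 39.015062 − 28.738944 = 10.276118
φ(d₁) = (1/√(2π))·e^{−d₁²/2} = 0.281297
Γ = φ(d₁) / (S·σ·√T) = 0.003998

price = 10.276118
Γ = 0.003998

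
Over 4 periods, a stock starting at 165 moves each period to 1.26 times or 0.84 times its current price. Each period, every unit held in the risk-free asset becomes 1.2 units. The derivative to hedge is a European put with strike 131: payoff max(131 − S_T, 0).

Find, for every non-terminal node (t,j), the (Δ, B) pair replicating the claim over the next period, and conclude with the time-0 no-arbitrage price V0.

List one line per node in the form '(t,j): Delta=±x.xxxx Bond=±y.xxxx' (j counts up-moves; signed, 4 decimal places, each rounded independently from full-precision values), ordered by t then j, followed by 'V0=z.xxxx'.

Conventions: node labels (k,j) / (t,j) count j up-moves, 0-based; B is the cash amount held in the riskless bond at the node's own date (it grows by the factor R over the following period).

Under the risk-neutral measure, an up-move has probability p* = (R−d)/(u−d) = 0.8571 and values discount at R = 1.2.
Expiry values: V(4,0)=48.8512, V(4,1)=7.7768, V(4,2)=0.0000, V(4,3)=0.0000, V(4,4)=0.0000
(3,0): S=97.7962. Δ = (V_up−V_dn)/(S_up−S_dn) = (7.7768−48.8512)/(123.2232−82.1488) = -1.0000. V = [p*·7.7768 + (1−p*)·48.8512]/1.2 = 11.3705. B = V − Δ·S = 109.1667.
(3,1): S=146.6942. Δ = (V_up−V_dn)/(S_up−S_dn) = (0.0000−7.7768)/(184.8347−123.2232) = -0.1262. V = [p*·0.0000 + (1−p*)·7.7768]/1.2 = 0.9258. B = V − Δ·S = 19.4421.
(3,2): S=220.0414. Δ = (V_up−V_dn)/(S_up−S_dn) = (0.0000−0.0000)/(277.2521−184.8347) = 0.0000. V = [p*·0.0000 + (1−p*)·0.0000]/1.2 = 0.0000. B = V − Δ·S = 0.0000.
(3,3): S=330.0620. Δ = (V_up−V_dn)/(S_up−S_dn) = (0.0000−0.0000)/(415.8782−277.2521) = 0.0000. V = [p*·0.0000 + (1−p*)·0.0000]/1.2 = 0.0000. B = V − Δ·S = 0.0000.
(2,0): S=116.4240. Δ = (V_up−V_dn)/(S_up−S_dn) = (0.9258−11.3705)/(146.6942−97.7962) = -0.2136. V = [p*·0.9258 + (1−p*)·11.3705]/1.2 = 2.0149. B = V − Δ·S = 26.8832.
(2,1): S=174.6360. Δ = (V_up−V_dn)/(S_up−S_dn) = (0.0000−0.9258)/(220.0414−146.6942) = -0.0126. V = [p*·0.0000 + (1−p*)·0.9258]/1.2 = 0.1102. B = V − Δ·S = 2.3145.
(2,2): S=261.9540. Δ = (V_up−V_dn)/(S_up−S_dn) = (0.0000−0.0000)/(330.0620−220.0414) = 0.0000. V = [p*·0.0000 + (1−p*)·0.0000]/1.2 = 0.0000. B = V − Δ·S = 0.0000.
(1,0): S=138.6000. Δ = (V_up−V_dn)/(S_up−S_dn) = (0.1102−2.0149)/(174.6360−116.4240) = -0.0327. V = [p*·0.1102 + (1−p*)·2.0149]/1.2 = 0.3186. B = V − Δ·S = 4.8536.
(1,1): S=207.9000. Δ = (V_up−V_dn)/(S_up−S_dn) = (0.0000−0.1102)/(261.9540−174.6360) = -0.0013. V = [p*·0.0000 + (1−p*)·0.1102]/1.2 = 0.0131. B = V − Δ·S = 0.2755.
(0,0): S=165.0000. Δ = (V_up−V_dn)/(S_up−S_dn) = (0.0131−0.3186)/(207.9000−138.6000) = -0.0044. V = [p*·0.0131 + (1−p*)·0.3186]/1.2 = 0.0473. B = V − Δ·S = 0.7746.
Sanity check at the root: Δ(0,0)·S0 + B(0,0) reproduces V0 = 0.0473.

(0,0): Delta=-0.0044 Bond=0.7746
(1,0): Delta=-0.0327 Bond=4.8536
(1,1): Delta=-0.0013 Bond=0.2755
(2,0): Delta=-0.2136 Bond=26.8832
(2,1): Delta=-0.0126 Bond=2.3145
(2,2): Delta=0.0000 Bond=0.0000
(3,0): Delta=-1.0000 Bond=109.1667
(3,1): Delta=-0.1262 Bond=19.4421
(3,2): Delta=0.0000 Bond=0.0000
(3,3): Delta=0.0000 Bond=0.0000
V0=0.0473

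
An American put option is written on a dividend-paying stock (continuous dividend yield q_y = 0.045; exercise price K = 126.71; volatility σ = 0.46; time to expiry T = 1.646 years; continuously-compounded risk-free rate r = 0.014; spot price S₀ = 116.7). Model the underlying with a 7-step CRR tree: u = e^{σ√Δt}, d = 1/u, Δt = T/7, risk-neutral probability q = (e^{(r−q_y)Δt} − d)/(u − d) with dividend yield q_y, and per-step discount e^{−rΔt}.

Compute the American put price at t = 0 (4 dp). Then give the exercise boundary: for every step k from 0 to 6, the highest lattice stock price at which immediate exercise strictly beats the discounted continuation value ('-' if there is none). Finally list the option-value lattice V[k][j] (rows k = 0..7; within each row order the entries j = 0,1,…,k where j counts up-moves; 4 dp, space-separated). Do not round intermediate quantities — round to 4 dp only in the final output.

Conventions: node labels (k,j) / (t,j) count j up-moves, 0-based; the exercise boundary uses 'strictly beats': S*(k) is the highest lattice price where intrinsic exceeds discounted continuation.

price = 36.0047
boundary = - - - - - - 30.6074
tree:
36.0047
46.0040 22.9356
57.0475 31.6183 11.5234
68.4177 42.3109 17.5902 3.5147
79.1733 54.5887 26.2493 6.1683 0.0000
88.4773 67.3648 37.9566 10.8254 0.0000 0.0000
96.1026 78.9808 52.3795 18.9985 0.0000 0.0000 0.0000
102.2221 88.4540 66.9448 33.3423 0.0000 0.0000 0.0000 0.0000

Δt=0.23514, u=1.24990, d=0.80007, q=0.42832, disc=e^(-rΔt)=0.99671
k=7 terminal: V=max(K-S,0) → 102.2221 88.4540 66.9448 33.3423 0.0000 0.0000 0.0000 0.0000
k=6: j=0 S=30.6074 intr=96.1026 cont=96.0084 V=96.1026[EX]; j=1 S=47.8161 intr=78.8939 cont=78.9808 V=78.9808[hold]; j=2 S=74.7003 intr=52.0097 cont=52.3795 V=52.3795[hold]; j=3 S=116.7000 intr=10.0100 cont=18.9985 V=18.9985[hold]; j=4 S=182.3137 intr=0.0000 cont=0.0000 V=0.0000[hold]; j=5 S=284.8181 intr=0.0000 cont=0.0000 V=0.0000[hold]; j=6 S=444.9548 intr=0.0000 cont=0.0000 V=0.0000[hold]  S*(6)=30.6074
k=5: j=0 S=38.2560 intr=88.4540 cont=88.4773 V=88.4773[hold]; j=1 S=59.7652 intr=66.9448 cont=67.3648 V=67.3648[hold]; j=2 S=93.3677 intr=33.3423 cont=37.9566 V=37.9566[hold]; j=3 S=145.8630 intr=0.0000 cont=10.8254 V=10.8254[hold]; j=4 S=227.8733 intr=0.0000 cont=0.0000 V=0.0000[hold]; j=5 S=355.9932 intr=0.0000 cont=0.0000 V=0.0000[hold]  S*(5)=-
k=4: j=0 S=47.8161 intr=78.8939 cont=79.1733 V=79.1733[hold]; j=1 S=74.7003 intr=52.0097 cont=54.5887 V=54.5887[hold]; j=2 S=116.7000 intr=10.0100 cont=26.2493 V=26.2493[hold]; j=3 S=182.3137 intr=0.0000 cont=6.1683 V=6.1683[hold]; j=4 S=284.8181 intr=0.0000 cont=0.0000 V=0.0000[hold]  S*(4)=-
k=3: j=0 S=59.7652 intr=66.9448 cont=68.4177 V=68.4177[hold]; j=1 S=93.3677 intr=33.3423 cont=42.3109 V=42.3109[hold]; j=2 S=145.8630 intr=0.0000 cont=17.5902 V=17.5902[hold]; j=3 S=227.8733 intr=0.0000 cont=3.5147 V=3.5147[hold]  S*(3)=-
k=2: j=0 S=74.7003 intr=52.0097 cont=57.0475 V=57.0475[hold]; j=1 S=116.7000 intr=10.0100 cont=31.6183 V=31.6183[hold]; j=2 S=182.3137 intr=0.0000 cont=11.5234 V=11.5234[hold]  S*(2)=-
k=1: j=0 S=93.3677 intr=33.3423 cont=46.0040 V=46.0040[hold]; j=1 S=145.8630 intr=0.0000 cont=22.9356 V=22.9356[hold]  S*(1)=-
k=0: j=0 S=116.7000 intr=10.0100 cont=36.0047 V=36.0047[hold]  S*(0)=-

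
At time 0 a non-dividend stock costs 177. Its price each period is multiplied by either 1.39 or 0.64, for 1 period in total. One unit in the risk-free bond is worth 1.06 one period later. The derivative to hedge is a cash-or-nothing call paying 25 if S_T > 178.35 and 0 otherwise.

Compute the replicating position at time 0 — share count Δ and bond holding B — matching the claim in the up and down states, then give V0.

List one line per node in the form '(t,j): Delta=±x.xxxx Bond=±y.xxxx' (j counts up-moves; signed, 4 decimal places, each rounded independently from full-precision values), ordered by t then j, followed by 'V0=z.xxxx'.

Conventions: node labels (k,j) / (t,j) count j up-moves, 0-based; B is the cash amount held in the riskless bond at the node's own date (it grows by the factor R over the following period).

(0,0): Delta=0.1883 Bond=-20.1258
V0=13.2075

Arbitrage-free pricing uses the up-move probability p* = (R−d)/(u−d) = 0.5600, discounting each step at R = 1.06.
Payoffs at expiry: V(1,0)=0.0000, V(1,1)=25.0000
  t=0,j=0: stock 177.0000 → up 246.0300 (V=25.0000), down 113.2800 (V=0.0000). Price 13.2075; hedge Δ=0.1883, bond B=-20.1258.
Sanity check at the root: Δ(0,0)·S0 + B(0,0) reproduces V0 = 13.2075.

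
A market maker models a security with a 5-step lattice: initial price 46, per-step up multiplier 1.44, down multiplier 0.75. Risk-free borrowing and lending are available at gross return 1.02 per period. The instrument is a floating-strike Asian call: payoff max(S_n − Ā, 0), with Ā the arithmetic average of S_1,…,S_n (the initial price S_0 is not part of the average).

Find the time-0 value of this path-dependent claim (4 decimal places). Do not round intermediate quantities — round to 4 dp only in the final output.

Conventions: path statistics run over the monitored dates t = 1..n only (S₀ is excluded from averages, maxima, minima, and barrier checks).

price = 7.4372

Under the martingale measure an up-move has probability p* = 0.3913; value the claim as the probability-weighted average of per-path payoffs, discounted 5 periods at R = 1.02.
Enumerate all 2^5 = 32 price paths (U = up ×1.44, D = down ×0.75); each path with k up-moves has probability p*^k·(1−p*)^(5−k).
DDDDD: Ā=21.0504, payoff=0.0000, prob=0.083560
UDDDD: Ā=40.4168, payoff=0.0000, prob=0.053717
DUDDD: Ā=34.0688, payoff=0.0000, prob=0.053717
UUDDD: Ā=65.4120, payoff=0.0000, prob=0.034533
DDUDD: Ā=29.3077, payoff=0.0000, prob=0.053717
UDUDD: Ā=56.2709, payoff=0.0000, prob=0.034533
DUUDD: Ā=49.9229, payoff=0.0000, prob=0.034533
UUUDD: Ā=95.8519, payoff=0.0000, prob=0.022200
DDDUD: Ā=25.7370, payoff=0.0000, prob=0.053717
UDDUD: Ā=49.4150, payoff=0.0000, prob=0.034533
DUDUD: Ā=43.0670, payoff=0.0000, prob=0.034533
UUDUD: Ā=82.6887, payoff=0.0000, prob=0.022200
DDUUD: Ā=38.3060, payoff=1.9348, prob=0.034533
UDUUD: Ā=73.5476, payoff=3.7147, prob=0.022200
DUUUD: Ā=67.1996, payoff=10.0627, prob=0.022200
UUUUD: Ā=129.0232, payoff=19.3205, prob=0.014271
DDDDU: Ā=23.0589, payoff=0.0000, prob=0.053717
UDDDU: Ā=44.2732, payoff=0.0000, prob=0.034533
DUDDU: Ā=37.9252, payoff=2.3156, prob=0.034533
UUDDU: Ā=72.8163, payoff=4.4460, prob=0.022200
DDUDU: Ā=33.1642, payoff=7.0766, prob=0.034533
UDUDU: Ā=63.6752, payoff=13.5871, prob=0.022200
DUUDU: Ā=57.3272, payoff=19.9351, prob=0.022200
UUUDU: Ā=110.0682, payoff=38.2755, prob=0.014271
DDDUU: Ā=29.5934, payoff=10.6474, prob=0.034533
UDDUU: Ā=56.8193, payoff=20.4430, prob=0.022200
DUDUU: Ā=50.4713, payoff=26.7910, prob=0.022200
UUDUU: Ā=96.9050, payoff=51.4387, prob=0.014271
DDUUU: Ā=45.7103, payoff=31.5520, prob=0.022200
UDUUU: Ā=87.7639, payoff=60.5798, prob=0.014271
DUUUU: Ā=81.4159, payoff=66.9278, prob=0.014271
UUUUU: Ā=156.3185, payoff=128.5014, prob=0.009174
Price = Σ prob·payoff / R^5 = 8.211225 / 1.104081 = 7.4372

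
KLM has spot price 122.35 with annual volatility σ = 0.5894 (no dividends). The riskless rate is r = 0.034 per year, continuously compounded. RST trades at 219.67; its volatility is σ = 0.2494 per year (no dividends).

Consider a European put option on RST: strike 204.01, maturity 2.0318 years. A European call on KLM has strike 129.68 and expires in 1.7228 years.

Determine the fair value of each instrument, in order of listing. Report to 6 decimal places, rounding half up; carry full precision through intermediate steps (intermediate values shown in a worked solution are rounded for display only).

[RST put K=204.01]
σ√T = 0.2494·√2.0318 = 0.355498
d₁ = (ln(S/K) + (r+σ²/2)T) / (σ√T) = (ln(219.67/204.01) + (0.034+0.2494²/2)·2.0318) / 0.355498 = (0.073957 + 0.132271) / 0.355498 = 0.580110
d₂ = d₁ − σ√T = 0.580110 − 0.355498 = 0.224613
e^{−rT} = 0.933251
N(−d₁) = 0.280920,  N(−d₂) = 0.411140
price = K·e^{−rT}·N(−d₂) − S·N(−d₁) = 78.278047 − 61.709720 = 16.568327
[KLM call K=129.68]
σ√T = 0.5894·√1.7228 = 0.773620
d₁ = (ln(S/K) + (r+σ²/2)T) / (σ√T) = (ln(122.35/129.68) + (0.034+0.5894²/2)·1.7228) / 0.773620 = (-0.058184 + 0.357819) / 0.773620 = 0.387315
d₂ = d₁ − σ√T = 0.387315 − 0.773620 = -0.386304
e^{−rT} = 0.943107
N(d₁) = 0.650739,  N(d₂) = 0.349636
price = S·N(d₁) − K·e^{−rT}·N(d₂) = 79.617874 − 42.761194 = 36.856681

price(RST put K=204.01) = 16.568327
price(KLM call K=129.68) = 36.856681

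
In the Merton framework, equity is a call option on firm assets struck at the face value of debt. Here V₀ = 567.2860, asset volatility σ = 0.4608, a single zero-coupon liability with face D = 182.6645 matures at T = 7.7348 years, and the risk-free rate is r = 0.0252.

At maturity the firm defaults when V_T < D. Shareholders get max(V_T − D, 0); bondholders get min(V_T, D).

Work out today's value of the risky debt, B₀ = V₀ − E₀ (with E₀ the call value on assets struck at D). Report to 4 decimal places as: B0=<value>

B0=124.8002

Apply the equity-as-call identities (strike 182.6645, horizon 7.7348 years):
d₁ = [ln(V₀/D) + (r + σ²/2)T] / (σ√T)
   = [ln(567.2860/182.6645) + (0.0252 + 0.5·0.4608²)·7.7348] / (0.4608·√7.7348)
   = [1.133212 + 1.016108] / 1.281554 = 1.677120
d₂ = d₁ − σ√T = 1.677120 − 1.281554 = 0.395566
N(d₁) = 0.953240,  N(d₂) = 0.653787,  e^(−rT) = 0.822903
E₀ = V₀·N(d₁) − D·e^(−rT)·N(d₂)
   = 567.2860·0.953240 − 182.6645·0.822903·0.653787 = 442.485844
B₀ = V₀ − E₀ = 567.2860 − 442.485844 = 124.800156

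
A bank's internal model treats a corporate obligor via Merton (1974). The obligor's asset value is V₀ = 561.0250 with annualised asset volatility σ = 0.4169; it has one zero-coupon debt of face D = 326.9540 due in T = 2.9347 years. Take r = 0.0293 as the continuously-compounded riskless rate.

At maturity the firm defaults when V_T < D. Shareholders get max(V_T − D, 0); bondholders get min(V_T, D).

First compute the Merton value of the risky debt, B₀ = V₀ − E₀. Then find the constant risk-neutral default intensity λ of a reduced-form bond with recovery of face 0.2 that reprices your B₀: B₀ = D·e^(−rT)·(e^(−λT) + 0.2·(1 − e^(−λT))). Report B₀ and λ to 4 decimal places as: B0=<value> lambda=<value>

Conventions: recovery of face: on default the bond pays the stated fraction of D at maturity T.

B0=270.4593 lambda=0.0448

Work the structural quantities from V₀ = 561.0250 against face 326.9540:
d₁ = [ln(V₀/D) + (r + σ²/2)T] / (σ√T)
   = [ln(561.0250/326.9540) + (0.0293 + 0.5·0.4169²)·2.9347] / (0.4169·√2.9347)
   = [0.539946 + 0.341020] / 0.714190 = 1.233518
d₂ = d₁ − σ√T = 1.233518 − 0.714190 = 0.519328
N(d₁) = 0.891309,  N(d₂) = 0.698234,  e^(−rT) = 0.917606
E₀ = V₀·N(d₁) − D·e^(−rT)·N(d₂)
   = 561.0250·0.891309 − 326.9540·0.917606·0.698234 = 290.565738
B₀ = V₀ − E₀ = 561.0250 − 290.565738 = 270.459262
e^(−λT) = (B₀·e^(rT)/D − 0.2)/(1 − 0.2) = (270.4593·1.089792/326.9540 − 0.2)/0.8 = 0.87685706
λ = −ln(0.87685706)/2.9347 = 0.044778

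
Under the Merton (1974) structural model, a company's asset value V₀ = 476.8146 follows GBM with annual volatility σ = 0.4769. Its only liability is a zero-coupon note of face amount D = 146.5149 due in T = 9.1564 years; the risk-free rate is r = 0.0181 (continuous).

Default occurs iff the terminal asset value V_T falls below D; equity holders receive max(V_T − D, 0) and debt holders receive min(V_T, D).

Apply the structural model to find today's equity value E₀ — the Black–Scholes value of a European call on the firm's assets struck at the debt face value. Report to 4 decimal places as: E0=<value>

Equity is a call on the firm's assets struck at D = 146.5149:
d₁ = [ln(V₀/D) + (r + σ²/2)T] / (σ√T)
   = [ln(476.8146/146.5149) + (0.0181 + 0.5·0.4769²)·9.1564] / (0.4769·√9.1564)
   = [1.180001 + 1.206967] / 1.443078 = 1.654081
d₂ = d₁ − σ√T = 1.654081 − 1.443078 = 0.211004
N(d₁) = 0.950945,  N(d₂) = 0.583558,  e^(−rT) = 0.847274
E₀ = V₀·N(d₁) − D·e^(−rT)·N(d₂)
   = 476.8146·0.950945 − 146.5149·0.847274·0.583558 = 380.982349

E0=380.9823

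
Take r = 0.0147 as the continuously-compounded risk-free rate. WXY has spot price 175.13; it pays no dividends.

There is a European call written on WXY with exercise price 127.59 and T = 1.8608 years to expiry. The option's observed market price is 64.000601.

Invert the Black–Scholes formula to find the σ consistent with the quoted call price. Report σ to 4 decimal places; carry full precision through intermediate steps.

sigma = 0.4058

At σ = 0.4058 the Black–Scholes value reproduces the quote:
σ√T = 0.4058·√1.8608 = 0.553556
d₁ = (ln(S/K) + (r+σ²/2)T) / (σ√T) = (ln(175.13/127.59) + (0.0147+0.4058²/2)·1.8608) / 0.553556 = (0.316707 + 0.180566) / 0.553556 = 0.898323
d₂ = d₁ − σ√T = 0.898323 − 0.553556 = 0.344767
e^{−rT} = 0.973017
N(d₁) = 0.815493,  N(d₂) = 0.634865
V = S·N(d₁) − K·e^{−rT}·N(d₂) = 142.817362 − 78.816761 = 64.000601 (matching the quote); vega is positive throughout, so no other σ reproduces this price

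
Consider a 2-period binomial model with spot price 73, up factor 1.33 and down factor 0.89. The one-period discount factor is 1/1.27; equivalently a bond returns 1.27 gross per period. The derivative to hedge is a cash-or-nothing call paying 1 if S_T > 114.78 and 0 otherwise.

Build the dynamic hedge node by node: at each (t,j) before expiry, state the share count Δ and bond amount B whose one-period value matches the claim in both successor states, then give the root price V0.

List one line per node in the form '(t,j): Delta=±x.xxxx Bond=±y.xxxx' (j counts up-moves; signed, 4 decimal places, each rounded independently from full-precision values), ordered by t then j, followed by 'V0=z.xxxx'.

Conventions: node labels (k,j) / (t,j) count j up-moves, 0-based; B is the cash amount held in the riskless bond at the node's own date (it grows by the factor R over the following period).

(0,0): Delta=0.0212 Bond=-1.0831
(1,0): Delta=0.0000 Bond=0.0000
(1,1): Delta=0.0234 Bond=-1.5927
V0=0.4624

Since d<R<u, set p* = (R−d)/(u−d) = 0.8636; price each node as the discounted p*-expectation of its children.
At maturity the claim pays: V(2,0)=0.0000, V(2,1)=0.0000, V(2,2)=1.0000
(1,0): S=64.9700. Δ = (V_up−V_dn)/(S_up−S_dn) = (0.0000−0.0000)/(86.4101−57.8233) = 0.0000. V = [p*·0.0000 + (1−p*)·0.0000]/1.27 = 0.0000. B = V − Δ·S = 0.0000.
(1,1): S=97.0900. Δ = (V_up−V_dn)/(S_up−S_dn) = (1.0000−0.0000)/(129.1297−86.4101) = 0.0234. V = [p*·1.0000 + (1−p*)·0.0000]/1.27 = 0.6800. B = V − Δ·S = -1.5927.
(0,0): S=73.0000. Δ = (V_up−V_dn)/(S_up−S_dn) = (0.6800−0.0000)/(97.0900−64.9700) = 0.0212. V = [p*·0.6800 + (1−p*)·0.0000]/1.27 = 0.4624. B = V − Δ·S = -1.0831.
As a check, the time-0 holding Δ(0,0)·S0 + B(0,0) comes to 0.4624 — exactly V0.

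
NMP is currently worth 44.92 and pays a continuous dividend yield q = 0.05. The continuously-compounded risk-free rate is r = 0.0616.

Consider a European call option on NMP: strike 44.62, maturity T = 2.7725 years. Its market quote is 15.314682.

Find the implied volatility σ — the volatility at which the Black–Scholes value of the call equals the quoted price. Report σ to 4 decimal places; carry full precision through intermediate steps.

At σ = 0.5948 the Black–Scholes value reproduces the quote:
σ√T = 0.5948·√2.7725 = 0.990391
d₁ = (ln(S/K) + (r−q+σ²/2)T) / (σ√T) = (ln(44.92/44.62) + (0.0616−0.05+0.5948²/2)·2.7725) / 0.990391 = (0.006701 + 0.522598) / 0.990391 = 0.534435
d₂ = d₁ − σ√T = 0.534435 − 0.990391 = -0.455957
e^{−rT} = 0.843002
e^{−qT} = 0.870554
N(d₁) = 0.703480,  N(d₂) = 0.324211
V = S·e^{−qT}·N(d₁) − K·e^{−rT}·N(d₂) = 27.509782 − 12.195100 = 15.314682 (the observed quote) — the price is monotone increasing in volatility, hence this σ is the only solution

sigma = 0.5948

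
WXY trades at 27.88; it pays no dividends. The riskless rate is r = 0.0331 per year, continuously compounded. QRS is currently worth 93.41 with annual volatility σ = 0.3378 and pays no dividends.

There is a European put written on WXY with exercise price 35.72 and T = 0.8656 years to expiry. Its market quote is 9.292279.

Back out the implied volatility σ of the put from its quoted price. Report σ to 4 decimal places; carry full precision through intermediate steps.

sigma = 0.4506

At σ = 0.4506 the Black–Scholes value reproduces the quote:
σ√T = 0.4506·√0.8656 = 0.419228
d₁ = (ln(S/K) + (r+σ²/2)T) / (σ√T) = (ln(27.88/35.72) + (0.0331+0.4506²/2)·0.8656) / 0.419228 = (-0.247801 + 0.116527) / 0.419228 = -0.313133
d₂ = d₁ − σ√T = -0.313133 − 0.419228 = -0.732360
e^{−rT} = 0.971755
N(−d₁) = 0.622910,  N(−d₂) = 0.768026
V = K·e^{−rT}·N(−d₂) − S·N(−d₁) = 26.659014 − 17.366735 = 9.292279 (the quoted price), and the Black–Scholes price is strictly increasing in σ, so σ is unique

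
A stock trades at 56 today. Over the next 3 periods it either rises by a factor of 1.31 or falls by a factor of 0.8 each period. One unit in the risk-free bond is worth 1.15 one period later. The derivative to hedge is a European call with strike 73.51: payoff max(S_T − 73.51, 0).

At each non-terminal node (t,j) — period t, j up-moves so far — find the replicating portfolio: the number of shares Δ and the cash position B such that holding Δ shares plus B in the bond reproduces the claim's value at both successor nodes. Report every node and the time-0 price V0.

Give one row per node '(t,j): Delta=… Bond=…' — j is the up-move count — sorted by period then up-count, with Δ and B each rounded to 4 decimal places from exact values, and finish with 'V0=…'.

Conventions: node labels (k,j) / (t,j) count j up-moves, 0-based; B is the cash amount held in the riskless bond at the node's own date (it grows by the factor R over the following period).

(0,0): Delta=0.6496 Bond=-24.2613
(1,0): Delta=0.0881 Bond=-2.7442
(1,1): Delta=0.8063 Bond=-39.4005
(2,0): Delta=0.0000 Bond=0.0000
(2,1): Delta=0.1126 Bond=-4.5985
(2,2): Delta=1.0000 Bond=-63.9217
V0=12.1150

Since d<R<u, set p* = (R−d)/(u−d) = 0.6863; price each node as the discounted p*-expectation of its children.
Payoffs at expiry: V(3,0)=0.0000, V(3,1)=0.0000, V(3,2)=3.3713, V(3,3)=52.3831
Node (2,0) S=35.8400: V=(p*·0.0000+(1−p*)·0.0000)/1.15=0.0000; Δ=(0.0000−0.0000)/(46.9504−28.6720)=0.0000; B=V−Δ·S=0.0000
Node (2,1) S=58.6880: V=(p*·3.3713+(1−p*)·0.0000)/1.15=2.0118; Δ=(3.3713−0.0000)/(76.8813−46.9504)=0.1126; B=V−Δ·S=-4.5985
Node (2,2) S=96.1016: V=(p*·52.3831+(1−p*)·3.3713)/1.15=32.1799; Δ=(52.3831−3.3713)/(125.8931−76.8813)=1.0000; B=V−Δ·S=-63.9217
Node (1,0) S=44.8000: V=(p*·2.0118+(1−p*)·0.0000)/1.15=1.2006; Δ=(2.0118−0.0000)/(58.6880−35.8400)=0.0881; B=V−Δ·S=-2.7442
Node (1,1) S=73.3600: V=(p*·32.1799+(1−p*)·2.0118)/1.15=19.7525; Δ=(32.1799−2.0118)/(96.1016−58.6880)=0.8063; B=V−Δ·S=-39.4005
Node (0,0) S=56.0000: V=(p*·19.7525+(1−p*)·1.2006)/1.15=12.1150; Δ=(19.7525−1.2006)/(73.3600−44.8000)=0.6496; B=V−Δ·S=-24.2613
As a check, the time-0 holding Δ(0,0)·S0 + B(0,0) comes to 12.1150 — exactly V0.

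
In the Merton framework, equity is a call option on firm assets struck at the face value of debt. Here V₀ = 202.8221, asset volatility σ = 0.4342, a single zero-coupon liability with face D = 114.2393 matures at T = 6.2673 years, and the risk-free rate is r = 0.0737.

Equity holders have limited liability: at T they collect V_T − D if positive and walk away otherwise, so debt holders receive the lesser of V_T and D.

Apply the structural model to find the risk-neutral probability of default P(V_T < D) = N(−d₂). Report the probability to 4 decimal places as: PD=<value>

PD=0.3411

With assets at 202.8221 and a single debt payment of 114.2393 at 6.2673 years:
d₁ = [ln(V₀/D) + (r + σ²/2)T] / (σ√T)
   = [ln(202.8221/114.2393) + (0.0737 + 0.5·0.4342²)·6.2673] / (0.4342·√6.2673)
   = [0.574034 + 1.052686] / 1.087001 = 1.496521
d₂ = d₁ − σ√T = 1.496521 − 1.087001 = 0.409519
risk-neutral PD = N(−d₂) = N(-0.409519) = 0.341079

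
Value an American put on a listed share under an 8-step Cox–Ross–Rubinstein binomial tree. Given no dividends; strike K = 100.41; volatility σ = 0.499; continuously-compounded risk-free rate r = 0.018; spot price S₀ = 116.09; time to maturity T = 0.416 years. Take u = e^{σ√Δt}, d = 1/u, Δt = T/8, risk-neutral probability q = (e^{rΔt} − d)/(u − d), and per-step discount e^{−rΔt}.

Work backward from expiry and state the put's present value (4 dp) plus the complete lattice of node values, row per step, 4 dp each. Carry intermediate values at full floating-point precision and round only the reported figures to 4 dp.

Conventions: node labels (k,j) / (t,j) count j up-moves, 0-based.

price = 7.4451
tree:
7.4451
10.7703 3.7946
15.1828 5.9280 1.4506
20.7627 9.0625 2.4849 0.3135
27.3985 13.4895 4.2008 0.5985 0.0000
34.6890 19.4168 6.9829 1.1425 0.0000 0.0000
41.7576 26.7686 11.3519 2.1811 0.0000 0.0000 0.0000
48.0659 34.6890 17.8936 4.1639 0.0000 0.0000 0.0000 0.0000
53.6957 41.7576 26.7686 7.9490 0.0000 0.0000 0.0000 0.0000 0.0000

Δt=0.05200  u=1.12052  d=0.89245  q=0.47569  discount=0.99906
step 8 (expiry): payoffs max(K−S,0) = 53.6957 41.7576 26.7686 7.9490 0.0000 0.0000 0.0000 0.0000 0.0000
k=7: (k=7,j=0): S=52.3441, K−S=48.0659, hold=47.9720 ⇒ V=48.0659 exercise | (k=7,j=1): S=65.7210, K−S=34.6890, hold=34.5951 ⇒ V=34.6890 exercise | (k=7,j=2): S=82.5164, K−S=17.8936, hold=17.7996 ⇒ V=17.8936 exercise | (k=7,j=3): S=103.6040, K−S=0.0000, hold=4.1639 ⇒ V=4.1639 continue | (k=7,j=4): S=130.0807, K−S=0.0000, hold=0.0000 ⇒ V=0.0000 continue | (k=7,j=5): S=163.3237, K−S=0.0000, hold=0.0000 ⇒ V=0.0000 continue | (k=7,j=6): S=205.0622, K−S=0.0000, hold=0.0000 ⇒ V=0.0000 continue | (k=7,j=7): S=257.4672, K−S=0.0000, hold=0.0000 ⇒ V=0.0000 continue
k=6: (k=6,j=0): S=58.6524, K−S=41.7576, hold=41.6636 ⇒ V=41.7576 exercise | (k=6,j=1): S=73.6414, K−S=26.7686, hold=26.6746 ⇒ V=26.7686 exercise | (k=6,j=2): S=92.4610, K−S=7.9490, hold=11.3519 ⇒ V=11.3519 continue | (k=6,j=3): S=116.0900, K−S=0.0000, hold=2.1811 ⇒ V=2.1811 continue | (k=6,j=4): S=145.7576, K−S=0.0000, hold=0.0000 ⇒ V=0.0000 continue | (k=6,j=5): S=183.0069, K−S=0.0000, hold=0.0000 ⇒ V=0.0000 continue | (k=6,j=6): S=229.7755, K−S=0.0000, hold=0.0000 ⇒ V=0.0000 continue
k=5: (k=5,j=0): S=65.7210, K−S=34.6890, hold=34.5951 ⇒ V=34.6890 exercise | (k=5,j=1): S=82.5164, K−S=17.8936, hold=19.4168 ⇒ V=19.4168 continue | (k=5,j=2): S=103.6040, K−S=0.0000, hold=6.9829 ⇒ V=6.9829 continue | (k=5,j=3): S=130.0807, K−S=0.0000, hold=1.1425 ⇒ V=1.1425 continue | (k=5,j=4): S=163.3237, K−S=0.0000, hold=0.0000 ⇒ V=0.0000 continue | (k=5,j=5): S=205.0622, K−S=0.0000, hold=0.0000 ⇒ V=0.0000 continue
k=4: (k=4,j=0): S=73.6414, K−S=26.7686, hold=27.3985 ⇒ V=27.3985 continue | (k=4,j=1): S=92.4610, K−S=7.9490, hold=13.4895 ⇒ V=13.4895 continue | (k=4,j=2): S=116.0900, K−S=0.0000, hold=4.2008 ⇒ V=4.2008 continue | (k=4,j=3): S=145.7576, K−S=0.0000, hold=0.5985 ⇒ V=0.5985 continue | (k=4,j=4): S=183.0069, K−S=0.0000, hold=0.0000 ⇒ V=0.0000 continue
k=3: (k=3,j=0): S=82.5164, K−S=17.8936, hold=20.7627 ⇒ V=20.7627 continue | (k=3,j=1): S=103.6040, K−S=0.0000, hold=9.0625 ⇒ V=9.0625 continue | (k=3,j=2): S=130.0807, K−S=0.0000, hold=2.4849 ⇒ V=2.4849 continue | (k=3,j=3): S=163.3237, K−S=0.0000, hold=0.3135 ⇒ V=0.3135 continue
k=2: (k=2,j=0): S=92.4610, K−S=7.9490, hold=15.1828 ⇒ V=15.1828 continue | (k=2,j=1): S=116.0900, K−S=0.0000, hold=5.9280 ⇒ V=5.9280 continue | (k=2,j=2): S=145.7576, K−S=0.0000, hold=1.4506 ⇒ V=1.4506 continue
k=1: (k=1,j=0): S=103.6040, K−S=0.0000, hold=10.7703 ⇒ V=10.7703 continue | (k=1,j=1): S=130.0807, K−S=0.0000, hold=3.7946 ⇒ V=3.7946 continue
k=0: (k=0,j=0): S=116.0900, K−S=0.0000, hold=7.4451 ⇒ V=7.4451 continue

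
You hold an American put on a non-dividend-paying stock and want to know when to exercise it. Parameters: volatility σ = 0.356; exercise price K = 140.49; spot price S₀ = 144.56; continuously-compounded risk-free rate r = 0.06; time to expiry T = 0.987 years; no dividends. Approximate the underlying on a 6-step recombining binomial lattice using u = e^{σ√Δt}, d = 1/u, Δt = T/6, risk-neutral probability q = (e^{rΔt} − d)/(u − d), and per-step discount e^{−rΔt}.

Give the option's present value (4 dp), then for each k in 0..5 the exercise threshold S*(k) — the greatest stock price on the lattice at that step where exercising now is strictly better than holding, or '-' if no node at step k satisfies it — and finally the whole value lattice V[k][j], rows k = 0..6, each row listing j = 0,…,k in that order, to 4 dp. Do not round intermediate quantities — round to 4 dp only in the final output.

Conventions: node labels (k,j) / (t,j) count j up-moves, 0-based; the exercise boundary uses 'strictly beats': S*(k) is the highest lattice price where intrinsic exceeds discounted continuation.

price = 14.4432
boundary = - - - 93.7404 108.3013 93.7404
tree:
14.4432
22.2651 6.8522
33.0525 11.8427 1.9620
46.7496 19.9141 3.9487 0.0000
59.3529 32.1887 7.9470 0.0000 0.0000
70.2617 46.7496 15.9938 0.0000 0.0000 0.0000
79.7038 59.3529 32.1887 0.0000 0.0000 0.0000 0.0000

Δt=0.16450, u=1.15533, d=0.86555, q=0.49819, disc=e^(-rΔt)=0.99018
k=6 terminal: V=max(K-S,0) → 79.7038 59.3529 32.1887 0.0000 0.0000 0.0000 0.0000
k=5: j=0 S=70.2283 intr=70.2617 cont=68.8819 V=70.2617[EX]; j=1 S=93.7404 intr=46.7496 cont=45.3698 V=46.7496[EX]; j=2 S=125.1241 intr=15.3659 cont=15.9938 V=15.9938[hold]; j=3 S=167.0149 intr=0.0000 cont=0.0000 V=0.0000[hold]; j=4 S=222.9306 intr=0.0000 cont=0.0000 V=0.0000[hold]; j=5 S=297.5665 intr=0.0000 cont=0.0000 V=0.0000[hold]  S*(5)=93.7404
k=4: j=0 S=81.1371 intr=59.3529 cont=57.9731 V=59.3529[EX]; j=1 S=108.3013 intr=32.1887 cont=31.1186 V=32.1887[EX]; j=2 S=144.5600 intr=0.0000 cont=7.9470 V=7.9470[hold]; j=3 S=192.9579 intr=0.0000 cont=0.0000 V=0.0000[hold]; j=4 S=257.5591 intr=0.0000 cont=0.0000 V=0.0000[hold]  S*(4)=108.3013
k=3: j=0 S=93.7404 intr=46.7496 cont=45.3698 V=46.7496[EX]; j=1 S=125.1241 intr=15.3659 cont=19.9141 V=19.9141[hold]; j=2 S=167.0149 intr=0.0000 cont=3.9487 V=3.9487[hold]; j=3 S=222.9306 intr=0.0000 cont=0.0000 V=0.0000[hold]  S*(3)=93.7404
k=2: j=0 S=108.3013 intr=32.1887 cont=33.0525 V=33.0525[hold]; j=1 S=144.5600 intr=0.0000 cont=11.8427 V=11.8427[hold]; j=2 S=192.9579 intr=0.0000 cont=1.9620 V=1.9620[hold]  S*(2)=-
k=1: j=0 S=125.1241 intr=15.3659 cont=22.2651 V=22.2651[hold]; j=1 S=167.0149 intr=0.0000 cont=6.8522 V=6.8522[hold]  S*(1)=-
k=0: j=0 S=144.5600 intr=0.0000 cont=14.4432 V=14.4432[hold]  S*(0)=-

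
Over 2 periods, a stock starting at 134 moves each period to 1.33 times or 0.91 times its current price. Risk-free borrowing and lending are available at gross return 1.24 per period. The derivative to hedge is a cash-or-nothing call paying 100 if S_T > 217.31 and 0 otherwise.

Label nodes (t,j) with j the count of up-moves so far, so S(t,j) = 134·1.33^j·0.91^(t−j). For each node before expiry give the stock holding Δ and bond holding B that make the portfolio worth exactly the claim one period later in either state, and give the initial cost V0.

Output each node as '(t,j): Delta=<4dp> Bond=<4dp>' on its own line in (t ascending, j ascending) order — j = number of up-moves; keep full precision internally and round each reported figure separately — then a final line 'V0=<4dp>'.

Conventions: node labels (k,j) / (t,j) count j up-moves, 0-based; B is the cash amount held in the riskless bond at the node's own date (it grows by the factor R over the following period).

No-arbitrage ⇒ martingale measure with p* = (R−d)/(u−d) = 0.7857.
Terminal payoffs: V(2,0)=0.0000, V(2,1)=0.0000, V(2,2)=100.0000
Node (1,0) S=121.9400: V=(p*·0.0000+(1−p*)·0.0000)/1.24=0.0000; Δ=(0.0000−0.0000)/(162.1802−110.9654)=0.0000; B=V−Δ·S=0.0000
Node (1,1) S=178.2200: V=(p*·100.0000+(1−p*)·0.0000)/1.24=63.3641; Δ=(100.0000−0.0000)/(237.0326−162.1802)=1.3360; B=V−Δ·S=-174.7312
Node (0,0) S=134.0000: V=(p*·63.3641+(1−p*)·0.0000)/1.24=40.1500; Δ=(63.3641−0.0000)/(178.2200−121.9400)=1.1259; B=V−Δ·S=-110.7168
Sanity check at the root: Δ(0,0)·S0 + B(0,0) reproduces V0 = 40.1500.

(0,0): Delta=1.1259 Bond=-110.7168
(1,0): Delta=0.0000 Bond=0.0000
(1,1): Delta=1.3360 Bond=-174.7312
V0=40.1500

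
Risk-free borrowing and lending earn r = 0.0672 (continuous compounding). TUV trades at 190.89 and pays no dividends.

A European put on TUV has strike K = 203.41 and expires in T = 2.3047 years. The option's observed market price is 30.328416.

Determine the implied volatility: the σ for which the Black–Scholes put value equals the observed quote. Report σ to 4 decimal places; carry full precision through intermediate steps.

sigma = 0.3487

At σ = 0.3487 the Black–Scholes value reproduces the quote:
σ√T = 0.3487·√2.3047 = 0.529370
d₁ = (ln(S/K) + (r+σ²/2)T) / (σ√T) = (ln(190.89/203.41) + (0.0672+0.3487²/2)·2.3047) / 0.529370 = (-0.063526 + 0.294992) / 0.529370 = 0.437248
d₂ = d₁ − σ√T = 0.437248 − 0.529370 = -0.092122
e^{−rT} = 0.856522
N(−d₁) = 0.330966,  N(−d₂) = 0.536699
V = K·e^{−rT}·N(−d₂) − S·N(−d₁) = 93.506489 − 63.178073 = 30.328416 (equal to the quote); since ∂V/∂σ > 0 for all σ, the implied volatility is unique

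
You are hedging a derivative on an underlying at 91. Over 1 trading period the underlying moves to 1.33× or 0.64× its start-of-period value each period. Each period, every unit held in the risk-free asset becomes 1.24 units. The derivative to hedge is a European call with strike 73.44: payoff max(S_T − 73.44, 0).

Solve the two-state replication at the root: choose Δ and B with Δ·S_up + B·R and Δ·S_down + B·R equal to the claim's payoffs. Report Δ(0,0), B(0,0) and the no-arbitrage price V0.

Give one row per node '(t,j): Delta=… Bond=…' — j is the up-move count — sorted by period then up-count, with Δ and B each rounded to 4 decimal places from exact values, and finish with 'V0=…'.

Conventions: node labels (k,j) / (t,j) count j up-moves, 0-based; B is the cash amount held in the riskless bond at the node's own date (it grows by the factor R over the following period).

The replicating-portfolio and risk-neutral prices coincide; use p* = (1.24−0.64)/(1.33−0.64) = 0.8696 for the latter.
Expiry values: V(1,0)=0.0000, V(1,1)=47.5900
Node (0,0) S=91.0000: V=(p*·47.5900+(1−p*)·0.0000)/1.24=33.3731; Δ=(47.5900−0.0000)/(121.0300−58.2400)=0.7579; B=V−Δ·S=-35.5979
As a check, the time-0 holding Δ(0,0)·S0 + B(0,0) comes to 33.3731 — exactly V0.

(0,0): Delta=0.7579 Bond=-35.5979
V0=33.3731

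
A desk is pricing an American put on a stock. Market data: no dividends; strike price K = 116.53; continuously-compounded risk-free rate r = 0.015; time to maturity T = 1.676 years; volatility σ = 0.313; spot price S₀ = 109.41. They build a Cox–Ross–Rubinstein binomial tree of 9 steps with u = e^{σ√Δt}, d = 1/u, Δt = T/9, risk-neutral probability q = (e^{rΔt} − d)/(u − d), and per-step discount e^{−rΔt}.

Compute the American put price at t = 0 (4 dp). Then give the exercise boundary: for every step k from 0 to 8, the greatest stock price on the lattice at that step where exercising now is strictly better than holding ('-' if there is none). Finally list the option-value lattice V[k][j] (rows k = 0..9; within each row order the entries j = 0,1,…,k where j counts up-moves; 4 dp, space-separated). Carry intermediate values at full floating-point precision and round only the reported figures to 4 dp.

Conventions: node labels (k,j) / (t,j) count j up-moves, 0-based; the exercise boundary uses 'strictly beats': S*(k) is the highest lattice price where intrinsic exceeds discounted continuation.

params: Δt=0.18622 u=1.14462 d=0.87365 q=0.47661 e^(-rΔt)=0.99721
t_9 payoffs: 84.0875 74.0255 60.8428 43.5715 20.9435 0.0000 0.0000 0.0000 0.0000 0.0000
t_8: node(8,0) S=37.1342 payoff=79.3958 vs cont=79.0707 → 79.3958 [stop]  node(8,1) S=48.6514 payoff=67.8786 vs cont=67.5536 → 67.8786 [stop]  node(8,2) S=63.7405 payoff=52.7895 vs cont=52.4644 → 52.7895 [stop]  node(8,3) S=83.5096 payoff=33.0204 vs cont=32.6954 → 33.0204 [stop]  node(8,4) S=109.4100 payoff=7.1200 vs cont=10.9311 → 10.9311 [wait]  node(8,5) S=143.3434 payoff=0.0000 vs cont=0.0000 → 0.0000 [wait]  node(8,6) S=187.8012 payoff=0.0000 vs cont=0.0000 → 0.0000 [wait]  node(8,7) S=246.0475 payoff=0.0000 vs cont=0.0000 → 0.0000 [wait]  node(8,8) S=322.3588 payoff=0.0000 vs cont=0.0000 → 0.0000 [wait]  ⇒ S*(8)=83.5096
t_7: node(7,0) S=42.5045 payoff=74.0255 vs cont=73.7005 → 74.0255 [stop]  node(7,1) S=55.6872 payoff=60.8428 vs cont=60.5177 → 60.8428 [stop]  node(7,2) S=72.9585 payoff=43.5715 vs cont=43.2464 → 43.5715 [stop]  node(7,3) S=95.5865 payoff=20.9435 vs cont=22.4297 → 22.4297 [wait]  node(7,4) S=125.2326 payoff=0.0000 vs cont=5.7053 → 5.7053 [wait]  node(7,5) S=164.0733 payoff=0.0000 vs cont=0.0000 → 0.0000 [wait]  node(7,6) S=214.9605 payoff=0.0000 vs cont=0.0000 → 0.0000 [wait]  node(7,7) S=281.6302 payoff=0.0000 vs cont=0.0000 → 0.0000 [wait]  ⇒ S*(7)=72.9585
t_6: node(6,0) S=48.6514 payoff=67.8786 vs cont=67.5536 → 67.8786 [stop]  node(6,1) S=63.7405 payoff=52.7895 vs cont=52.4644 → 52.7895 [stop]  node(6,2) S=83.5096 payoff=33.0204 vs cont=33.4017 → 33.4017 [wait]  node(6,3) S=109.4100 payoff=7.1200 vs cont=14.4184 → 14.4184 [wait]  node(6,4) S=143.3434 payoff=0.0000 vs cont=2.9778 → 2.9778 [wait]  node(6,5) S=187.8012 payoff=0.0000 vs cont=0.0000 → 0.0000 [wait]  node(6,6) S=246.0475 payoff=0.0000 vs cont=0.0000 → 0.0000 [wait]  ⇒ S*(6)=63.7405
t_5: node(5,0) S=55.6872 payoff=60.8428 vs cont=60.5177 → 60.8428 [stop]  node(5,1) S=72.9585 payoff=43.5715 vs cont=43.4277 → 43.5715 [stop]  node(5,2) S=95.5865 payoff=20.9435 vs cont=24.2862 → 24.2862 [wait]  node(5,3) S=125.2326 payoff=0.0000 vs cont=8.9407 → 8.9407 [wait]  node(5,4) S=164.0733 payoff=0.0000 vs cont=1.5542 → 1.5542 [wait]  node(5,5) S=214.9605 payoff=0.0000 vs cont=0.0000 → 0.0000 [wait]  ⇒ S*(5)=72.9585
t_4: node(4,0) S=63.7405 payoff=52.7895 vs cont=52.4644 → 52.7895 [stop]  node(4,1) S=83.5096 payoff=33.0204 vs cont=34.2841 → 34.2841 [wait]  node(4,2) S=109.4100 payoff=7.1200 vs cont=16.9251 → 16.9251 [wait]  node(4,3) S=143.3434 payoff=0.0000 vs cont=5.4051 → 5.4051 [wait]  node(4,4) S=187.8012 payoff=0.0000 vs cont=0.8112 → 0.8112 [wait]  ⇒ S*(4)=63.7405
t_3: node(3,0) S=72.9585 payoff=43.5715 vs cont=43.8470 → 43.8470 [wait]  node(3,1) S=95.5865 payoff=20.9435 vs cont=25.9381 → 25.9381 [wait]  node(3,2) S=125.2326 payoff=0.0000 vs cont=11.4027 → 11.4027 [wait]  node(3,3) S=164.0733 payoff=0.0000 vs cont=3.2067 → 3.2067 [wait]  ⇒ S*(3)=-
t_2: node(2,0) S=83.5096 payoff=33.0204 vs cont=35.2130 → 35.2130 [wait]  node(2,1) S=109.4100 payoff=7.1200 vs cont=18.9574 → 18.9574 [wait]  node(2,2) S=143.3434 payoff=0.0000 vs cont=7.4755 → 7.4755 [wait]  ⇒ S*(2)=-
t_1: node(1,0) S=95.5865 payoff=20.9435 vs cont=27.3889 → 27.3889 [wait]  node(1,1) S=125.2326 payoff=0.0000 vs cont=13.4474 → 13.4474 [wait]  ⇒ S*(1)=-
t_0: node(0,0) S=109.4100 payoff=7.1200 vs cont=20.6864 → 20.6864 [wait]  ⇒ S*(0)=-

price = 20.6864
boundary = - - - - 63.7405 72.9585 63.7405 72.9585 83.5096
tree:
20.6864
27.3889 13.4474
35.2130 18.9574 7.4755
43.8470 25.9381 11.4027 3.2067
52.7895 34.2841 16.9251 5.4051 0.8112
60.8428 43.5715 24.2862 8.9407 1.5542 0.0000
67.8786 52.7895 33.4017 14.4184 2.9778 0.0000 0.0000
74.0255 60.8428 43.5715 22.4297 5.7053 0.0000 0.0000 0.0000
79.3958 67.8786 52.7895 33.0204 10.9311 0.0000 0.0000 0.0000 0.0000
84.0875 74.0255 60.8428 43.5715 20.9435 0.0000 0.0000 0.0000 0.0000 0.0000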